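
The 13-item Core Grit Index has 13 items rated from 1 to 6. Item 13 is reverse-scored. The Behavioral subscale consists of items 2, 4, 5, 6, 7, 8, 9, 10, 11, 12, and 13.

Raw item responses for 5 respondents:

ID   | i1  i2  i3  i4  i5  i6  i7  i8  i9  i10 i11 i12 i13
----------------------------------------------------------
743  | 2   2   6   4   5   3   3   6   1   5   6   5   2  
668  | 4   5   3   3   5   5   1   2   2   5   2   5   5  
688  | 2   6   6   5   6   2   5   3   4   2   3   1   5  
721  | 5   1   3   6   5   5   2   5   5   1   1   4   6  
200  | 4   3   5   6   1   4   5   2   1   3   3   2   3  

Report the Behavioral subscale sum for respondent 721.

Respondent 721 raw: 5, 1, 3, 6, 5, 5, 2, 5, 5, 1, 1, 4, 6.
Behavioral items: 2, 4, 5, 6, 7, 8, 9, 10, 11, 12, 13.
Reverse-coded (reversed = (1+6) − raw = 7 − raw):
  item 2: 1
  item 4: 6
  item 5: 5
  item 6: 5
  item 7: 2
  item 8: 5
  item 9: 5
  item 10: 1
  item 11: 1
  item 12: 4
  item 13: 7 − 6 = 1
Sum = 1 + 6 + 5 + 5 + 2 + 5 + 5 + 1 + 1 + 4 + 1 = 36

36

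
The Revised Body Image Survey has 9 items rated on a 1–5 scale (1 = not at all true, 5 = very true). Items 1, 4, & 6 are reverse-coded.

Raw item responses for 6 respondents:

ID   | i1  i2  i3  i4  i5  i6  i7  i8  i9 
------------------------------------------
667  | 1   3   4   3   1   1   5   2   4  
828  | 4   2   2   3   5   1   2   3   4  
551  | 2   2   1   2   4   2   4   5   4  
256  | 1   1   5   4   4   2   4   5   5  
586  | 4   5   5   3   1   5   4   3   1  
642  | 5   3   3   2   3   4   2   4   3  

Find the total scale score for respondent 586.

Respondent 586 raw: 4, 5, 5, 3, 1, 5, 4, 3, 1.
Reverse-coded (reverse-coded value = 6 − response):
  item 1: 6 − 4 = 2
  item 2: 5
  item 3: 5
  item 4: 6 − 3 = 3
  item 5: 1
  item 6: 6 − 5 = 1
  item 7: 4
  item 8: 3
  item 9: 1
Sum = 2 + 5 + 5 + 3 + 1 + 1 + 4 + 3 + 1 = 25

25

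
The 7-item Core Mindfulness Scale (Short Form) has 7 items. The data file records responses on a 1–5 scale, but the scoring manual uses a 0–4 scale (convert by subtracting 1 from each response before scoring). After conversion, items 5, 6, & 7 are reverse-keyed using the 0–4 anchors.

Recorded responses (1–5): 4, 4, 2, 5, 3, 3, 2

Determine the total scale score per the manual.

18

Convert to 0–4: 3, 3, 1, 4, 2, 2, 1
Reverse-coded (reverse-coded value = 4 − response):
  item 5: 4 − 2 = 2
  item 6: 4 − 2 = 2
  item 7: 4 − 1 = 3
Scored: 3, 3, 1, 4, 2, 2, 3
Total = 18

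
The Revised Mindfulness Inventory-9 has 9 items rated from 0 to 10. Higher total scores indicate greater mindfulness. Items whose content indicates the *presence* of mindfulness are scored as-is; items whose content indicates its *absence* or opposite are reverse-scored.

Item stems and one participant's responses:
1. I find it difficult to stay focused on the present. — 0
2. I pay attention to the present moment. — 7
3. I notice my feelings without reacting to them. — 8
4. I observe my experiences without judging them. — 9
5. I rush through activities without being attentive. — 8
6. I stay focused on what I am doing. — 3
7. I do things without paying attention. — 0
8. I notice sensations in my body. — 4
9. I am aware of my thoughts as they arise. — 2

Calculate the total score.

55

Items 1, 5, 7 describe the absence/opposite of mindfulness → reverse-score.
reversed = (0+10) − raw = 10 − raw.
  item 1: 10 − 0 = 10
  item 2: 7
  item 3: 8
  item 4: 9
  item 5: 10 − 8 = 2
  item 6: 3
  item 7: 10 − 0 = 10
  item 8: 4
  item 9: 2
Total = 10 + 7 + 8 + 9 + 2 + 3 + 10 + 4 + 2 = 55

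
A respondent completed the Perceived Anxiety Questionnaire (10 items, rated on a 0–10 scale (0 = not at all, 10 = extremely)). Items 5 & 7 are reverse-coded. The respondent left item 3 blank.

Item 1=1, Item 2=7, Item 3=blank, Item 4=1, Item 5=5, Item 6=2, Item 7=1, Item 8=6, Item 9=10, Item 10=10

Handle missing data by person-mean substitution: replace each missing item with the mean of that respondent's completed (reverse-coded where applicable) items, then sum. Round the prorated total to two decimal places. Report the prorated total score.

56.67

Reverse-coded (reverse-coded value = 10 − response):
  item 5: 10 − 5 = 5
  item 7: 10 − 1 = 9
Completed scored items (9 of 10): 1, 7, 1, 5, 2, 9, 6, 10, 10; sum = 51.
Person mean = 51 / 9 ≈ 5.6667
Prorated total = (51 / 9) × 10 = 56.67 (to 2 dp)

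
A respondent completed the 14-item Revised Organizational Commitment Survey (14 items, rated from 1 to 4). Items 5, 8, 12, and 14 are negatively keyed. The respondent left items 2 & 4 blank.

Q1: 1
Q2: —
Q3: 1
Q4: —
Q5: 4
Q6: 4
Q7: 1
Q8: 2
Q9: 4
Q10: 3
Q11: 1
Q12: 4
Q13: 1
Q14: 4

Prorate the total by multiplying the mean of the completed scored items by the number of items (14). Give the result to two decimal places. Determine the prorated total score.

25.67

Reverse-coded (reverse-coded value = 5 − response):
  item 5: 5 − 4 = 1
  item 8: 5 − 2 = 3
  item 12: 5 − 4 = 1
  item 14: 5 − 4 = 1
Completed scored items (12 of 14): 1, 1, 1, 4, 1, 3, 4, 3, 1, 1, 1, 1; sum = 22.
Person mean = 22 / 12 ≈ 1.8333
Prorated total = (22 / 12) × 14 = 25.67 (to 2 dp)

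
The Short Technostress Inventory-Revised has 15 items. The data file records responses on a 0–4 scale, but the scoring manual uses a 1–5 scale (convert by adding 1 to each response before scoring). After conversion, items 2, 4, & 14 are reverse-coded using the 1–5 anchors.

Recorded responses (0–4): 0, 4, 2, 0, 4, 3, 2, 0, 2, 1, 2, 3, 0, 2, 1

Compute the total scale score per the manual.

Convert to 1–5: 1, 5, 3, 1, 5, 4, 3, 1, 3, 2, 3, 4, 1, 3, 2
Reverse-coded (reversed = (1+5) − raw = 6 − raw):
  item 2: 6 − 5 = 1
  item 4: 6 − 1 = 5
  item 14: 6 − 3 = 3
Scored: 1, 1, 3, 5, 5, 4, 3, 1, 3, 2, 3, 4, 1, 3, 2
Total = 41

41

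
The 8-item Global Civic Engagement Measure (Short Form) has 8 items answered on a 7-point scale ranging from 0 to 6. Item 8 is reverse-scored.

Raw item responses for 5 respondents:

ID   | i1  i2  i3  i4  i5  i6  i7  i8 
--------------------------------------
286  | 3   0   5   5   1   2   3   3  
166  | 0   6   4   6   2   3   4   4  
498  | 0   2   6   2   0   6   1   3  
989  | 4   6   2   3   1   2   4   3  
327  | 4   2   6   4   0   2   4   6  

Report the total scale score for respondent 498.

Respondent 498 raw: 0, 2, 6, 2, 0, 6, 1, 3.
Reverse-coded (on a 0–6 scale, reversed = 6 − raw):
  item 1: 0
  item 2: 2
  item 3: 6
  item 4: 2
  item 5: 0
  item 6: 6
  item 7: 1
  item 8: 6 − 3 = 3
Sum = 0 + 2 + 6 + 2 + 0 + 6 + 1 + 3 = 20

20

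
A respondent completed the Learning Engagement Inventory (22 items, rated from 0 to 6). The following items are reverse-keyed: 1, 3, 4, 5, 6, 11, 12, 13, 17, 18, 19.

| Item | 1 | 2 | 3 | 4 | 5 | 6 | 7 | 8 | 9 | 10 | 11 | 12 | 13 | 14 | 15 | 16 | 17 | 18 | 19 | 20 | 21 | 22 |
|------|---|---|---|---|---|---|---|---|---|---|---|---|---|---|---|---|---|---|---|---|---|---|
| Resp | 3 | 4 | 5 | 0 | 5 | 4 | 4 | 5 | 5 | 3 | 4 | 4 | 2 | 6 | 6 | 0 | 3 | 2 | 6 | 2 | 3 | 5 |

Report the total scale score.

Reversing items 1, 3, 4, 5, 6, 11, 12, 13, 17, 18, and 19 with 6 − raw:
Total = (6−3) + 4 + (6−5) + (6−0) + (6−5) + (6−4) + 4 + 5 + 5 + 3 + (6−4) + (6−4) + (6−2) + 6 + 6 + 0 + (6−3) + (6−2) + (6−6) + 2 + 3 + 5
      = 3 + 4 + 1 + 6 + 1 + 2 + 4 + 5 + 5 + 3 + 2 + 2 + 4 + 6 + 6 + 0 + 3 + 4 + 0 + 2 + 3 + 5 = 71

71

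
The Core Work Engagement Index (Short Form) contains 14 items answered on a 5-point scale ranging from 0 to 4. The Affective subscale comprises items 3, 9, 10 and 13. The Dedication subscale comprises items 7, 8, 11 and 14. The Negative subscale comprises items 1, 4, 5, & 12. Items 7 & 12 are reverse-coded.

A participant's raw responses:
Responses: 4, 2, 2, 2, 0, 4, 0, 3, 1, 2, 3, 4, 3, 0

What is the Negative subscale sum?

Negative items: 1, 4, 5, 12.
Of these, item 12 is reverse-coded; on a 0–4 scale, reversed = 4 − raw.
  item 1: 4
  item 4: 2
  item 5: 0
  item 12: 4 − 4 = 0
Sum = 4 + 2 + 0 + 0 = 6

6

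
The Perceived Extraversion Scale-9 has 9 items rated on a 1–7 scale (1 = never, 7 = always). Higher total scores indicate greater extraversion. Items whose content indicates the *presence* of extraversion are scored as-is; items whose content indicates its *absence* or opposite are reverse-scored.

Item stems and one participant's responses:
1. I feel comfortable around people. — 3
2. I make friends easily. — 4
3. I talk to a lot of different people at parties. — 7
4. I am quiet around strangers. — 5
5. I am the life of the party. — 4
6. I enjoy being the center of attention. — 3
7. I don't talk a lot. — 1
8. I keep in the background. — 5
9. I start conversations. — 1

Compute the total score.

Items 4, 7, 8 describe the absence/opposite of extraversion → reverse-score.
reversed = (1+7) − raw = 8 − raw.
  item 1: 3
  item 2: 4
  item 3: 7
  item 4: 8 − 5 = 3
  item 5: 4
  item 6: 3
  item 7: 8 − 1 = 7
  item 8: 8 − 5 = 3
  item 9: 1
Total = 3 + 4 + 7 + 3 + 4 + 3 + 7 + 3 + 1 = 35

35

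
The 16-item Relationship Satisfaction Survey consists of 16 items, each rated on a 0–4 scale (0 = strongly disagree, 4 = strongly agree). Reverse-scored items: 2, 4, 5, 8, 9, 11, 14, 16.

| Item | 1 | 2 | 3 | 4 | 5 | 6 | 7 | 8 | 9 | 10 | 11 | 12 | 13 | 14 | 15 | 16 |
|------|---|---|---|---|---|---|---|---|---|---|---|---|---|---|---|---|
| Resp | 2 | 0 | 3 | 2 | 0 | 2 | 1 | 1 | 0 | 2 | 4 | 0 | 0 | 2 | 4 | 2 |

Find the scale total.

35

Raw sum = 25. Reverse-scored items: 2, 4, 5, 8, 9, 11, 14, 16; their raw sum = 11.
Each reversal replaces raw with 4 − raw, changing the total by 4 − 2·raw per item.
Total = 25 + 8·4 − 2·11 = 25 + 32 − 22 = 35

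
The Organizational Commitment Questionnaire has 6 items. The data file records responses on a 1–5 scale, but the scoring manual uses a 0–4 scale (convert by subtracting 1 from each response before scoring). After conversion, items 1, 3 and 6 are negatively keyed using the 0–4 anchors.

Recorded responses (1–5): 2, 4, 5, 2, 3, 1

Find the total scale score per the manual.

13

Convert to 0–4: 1, 3, 4, 1, 2, 0
Reverse-coded (reversed = (0+4) − raw = 4 − raw):
  item 1: 4 − 1 = 3
  item 3: 4 − 4 = 0
  item 6: 4 − 0 = 4
Scored: 3, 3, 0, 1, 2, 4
Total = 13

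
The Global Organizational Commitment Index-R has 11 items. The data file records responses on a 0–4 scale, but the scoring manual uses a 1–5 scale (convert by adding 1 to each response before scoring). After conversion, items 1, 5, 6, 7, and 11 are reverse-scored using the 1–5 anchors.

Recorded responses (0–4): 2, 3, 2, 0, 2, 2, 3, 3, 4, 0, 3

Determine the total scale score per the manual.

Convert to 1–5: 3, 4, 3, 1, 3, 3, 4, 4, 5, 1, 4
Reverse-coded (reverse-coded value = 6 − response):
  item 1: 6 − 3 = 3
  item 5: 6 − 3 = 3
  item 6: 6 − 3 = 3
  item 7: 6 − 4 = 2
  item 11: 6 − 4 = 2
Scored: 3, 4, 3, 1, 3, 3, 2, 4, 5, 1, 2
Total = 31

31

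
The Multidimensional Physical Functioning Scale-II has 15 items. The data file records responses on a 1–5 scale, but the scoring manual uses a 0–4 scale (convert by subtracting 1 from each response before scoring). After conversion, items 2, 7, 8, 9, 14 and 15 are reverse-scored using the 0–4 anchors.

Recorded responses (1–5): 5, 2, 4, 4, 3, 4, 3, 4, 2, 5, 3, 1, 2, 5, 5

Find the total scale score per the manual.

Convert to 0–4: 4, 1, 3, 3, 2, 3, 2, 3, 1, 4, 2, 0, 1, 4, 4
Reverse-coded (reverse-coded value = 4 − response):
  item 2: 4 − 1 = 3
  item 7: 4 − 2 = 2
  item 8: 4 − 3 = 1
  item 9: 4 − 1 = 3
  item 14: 4 − 4 = 0
  item 15: 4 − 4 = 0
Scored: 4, 3, 3, 3, 2, 3, 2, 1, 3, 4, 2, 0, 1, 0, 0
Total = 31

31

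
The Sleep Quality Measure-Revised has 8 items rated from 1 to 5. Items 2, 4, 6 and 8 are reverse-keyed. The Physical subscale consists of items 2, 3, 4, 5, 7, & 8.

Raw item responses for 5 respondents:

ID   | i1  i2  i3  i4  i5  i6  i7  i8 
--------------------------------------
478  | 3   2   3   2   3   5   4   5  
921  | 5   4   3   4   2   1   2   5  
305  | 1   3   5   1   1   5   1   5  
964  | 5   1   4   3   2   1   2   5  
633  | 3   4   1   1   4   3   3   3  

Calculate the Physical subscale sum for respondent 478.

19

Respondent 478 raw: 3, 2, 3, 2, 3, 5, 4, 5.
Physical items: 2, 3, 4, 5, 7, 8.
Reverse-coded (on a 1–5 scale, reversed = 6 − raw):
  item 2: 6 − 2 = 4
  item 3: 3
  item 4: 6 − 2 = 4
  item 5: 3
  item 7: 4
  item 8: 6 − 5 = 1
Sum = 4 + 3 + 4 + 3 + 4 + 1 = 19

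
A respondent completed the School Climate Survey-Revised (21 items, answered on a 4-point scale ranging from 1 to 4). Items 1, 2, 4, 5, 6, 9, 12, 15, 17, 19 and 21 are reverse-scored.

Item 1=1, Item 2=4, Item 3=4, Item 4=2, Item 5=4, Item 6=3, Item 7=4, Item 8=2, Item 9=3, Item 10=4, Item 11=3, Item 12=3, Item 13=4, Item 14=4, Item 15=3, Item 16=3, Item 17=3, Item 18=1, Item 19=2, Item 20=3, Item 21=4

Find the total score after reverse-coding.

55

Reversing items 1, 2, 4, 5, 6, 9, 12, 15, 17, 19 and 21 with 5 − raw:
Total = (5−1) + (5−4) + 4 + (5−2) + (5−4) + (5−3) + 4 + 2 + (5−3) + 4 + 3 + (5−3) + 4 + 4 + (5−3) + 3 + (5−3) + 1 + (5−2) + 3 + (5−4)
      = 4 + 1 + 4 + 3 + 1 + 2 + 4 + 2 + 2 + 4 + 3 + 2 + 4 + 4 + 2 + 3 + 2 + 1 + 3 + 3 + 1 = 55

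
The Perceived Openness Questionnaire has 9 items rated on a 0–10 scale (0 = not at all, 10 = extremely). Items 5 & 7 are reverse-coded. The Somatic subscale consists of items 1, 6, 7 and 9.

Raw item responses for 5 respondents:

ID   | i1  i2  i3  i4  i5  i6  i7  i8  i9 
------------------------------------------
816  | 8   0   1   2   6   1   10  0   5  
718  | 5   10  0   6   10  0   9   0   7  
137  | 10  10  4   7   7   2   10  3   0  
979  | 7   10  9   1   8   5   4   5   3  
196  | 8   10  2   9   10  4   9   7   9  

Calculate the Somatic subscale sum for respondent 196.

22

Respondent 196 raw: 8, 10, 2, 9, 10, 4, 9, 7, 9.
Somatic items: 1, 6, 7, 9.
Reverse-coded (on a 0–10 scale, reversed = 10 − raw):
  item 1: 8
  item 6: 4
  item 7: 10 − 9 = 1
  item 9: 9
Sum = 8 + 4 + 1 + 9 = 22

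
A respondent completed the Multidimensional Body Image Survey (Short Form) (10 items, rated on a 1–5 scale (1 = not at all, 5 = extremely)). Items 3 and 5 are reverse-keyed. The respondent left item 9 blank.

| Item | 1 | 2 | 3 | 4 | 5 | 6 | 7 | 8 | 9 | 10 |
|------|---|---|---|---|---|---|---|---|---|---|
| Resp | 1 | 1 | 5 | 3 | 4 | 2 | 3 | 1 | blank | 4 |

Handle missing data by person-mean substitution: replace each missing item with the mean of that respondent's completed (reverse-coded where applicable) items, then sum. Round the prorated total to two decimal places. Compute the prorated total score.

Reverse-coded (on a 1–5 scale, reversed = 6 − raw):
  item 3: 6 − 5 = 1
  item 5: 6 − 4 = 2
Completed scored items (9 of 10): 1, 1, 1, 3, 2, 2, 3, 1, 4; sum = 18.
Person mean = 18 / 9 ≈ 2.0000
Prorated total = (18 / 9) × 10 = 20.00 (to 2 dp)

20.00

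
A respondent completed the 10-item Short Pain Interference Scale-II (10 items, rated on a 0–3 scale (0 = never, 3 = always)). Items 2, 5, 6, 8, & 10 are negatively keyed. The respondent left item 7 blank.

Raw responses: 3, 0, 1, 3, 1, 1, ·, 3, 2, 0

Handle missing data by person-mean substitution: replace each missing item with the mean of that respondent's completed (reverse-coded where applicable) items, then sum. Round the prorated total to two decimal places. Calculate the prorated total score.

Reverse-coded (on a 0–3 scale, reversed = 3 − raw):
  item 2: 3 − 0 = 3
  item 5: 3 − 1 = 2
  item 6: 3 − 1 = 2
  item 8: 3 − 3 = 0
  item 10: 3 − 0 = 3
Completed scored items (9 of 10): 3, 3, 1, 3, 2, 2, 0, 2, 3; sum = 19.
Person mean = 19 / 9 ≈ 2.1111
Prorated total = (19 / 9) × 10 = 21.11 (to 2 dp)

21.11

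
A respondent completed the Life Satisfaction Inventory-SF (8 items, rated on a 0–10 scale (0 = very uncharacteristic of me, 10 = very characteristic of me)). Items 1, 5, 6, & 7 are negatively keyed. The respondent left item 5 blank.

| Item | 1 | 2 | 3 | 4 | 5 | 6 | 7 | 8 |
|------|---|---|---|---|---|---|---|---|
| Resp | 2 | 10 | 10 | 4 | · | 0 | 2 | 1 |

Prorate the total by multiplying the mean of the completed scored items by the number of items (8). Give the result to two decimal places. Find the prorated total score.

Reverse-coded (on a 0–10 scale, reversed = 10 − raw):
  item 1: 10 − 2 = 8
  item 6: 10 − 0 = 10
  item 7: 10 − 2 = 8
Completed scored items (7 of 8): 8, 10, 10, 4, 10, 8, 1; sum = 51.
Person mean = 51 / 7 ≈ 7.2857
Prorated total = (51 / 7) × 8 = 58.29 (to 2 dp)

58.29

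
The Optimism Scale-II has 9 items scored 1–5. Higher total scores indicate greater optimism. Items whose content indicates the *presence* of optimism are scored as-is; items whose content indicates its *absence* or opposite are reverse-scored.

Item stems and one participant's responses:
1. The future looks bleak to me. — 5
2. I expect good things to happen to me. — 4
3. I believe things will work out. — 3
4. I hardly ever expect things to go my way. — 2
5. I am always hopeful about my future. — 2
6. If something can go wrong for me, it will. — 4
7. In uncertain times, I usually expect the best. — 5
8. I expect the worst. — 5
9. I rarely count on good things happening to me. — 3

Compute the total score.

25

Items 1, 4, 6, 8, 9 describe the absence/opposite of optimism → reverse-score.
reverse-coded value = 6 − response.
  item 1: 6 − 5 = 1
  item 2: 4
  item 3: 3
  item 4: 6 − 2 = 4
  item 5: 2
  item 6: 6 − 4 = 2
  item 7: 5
  item 8: 6 − 5 = 1
  item 9: 6 − 3 = 3
Total = 1 + 4 + 3 + 4 + 2 + 2 + 5 + 1 + 3 = 25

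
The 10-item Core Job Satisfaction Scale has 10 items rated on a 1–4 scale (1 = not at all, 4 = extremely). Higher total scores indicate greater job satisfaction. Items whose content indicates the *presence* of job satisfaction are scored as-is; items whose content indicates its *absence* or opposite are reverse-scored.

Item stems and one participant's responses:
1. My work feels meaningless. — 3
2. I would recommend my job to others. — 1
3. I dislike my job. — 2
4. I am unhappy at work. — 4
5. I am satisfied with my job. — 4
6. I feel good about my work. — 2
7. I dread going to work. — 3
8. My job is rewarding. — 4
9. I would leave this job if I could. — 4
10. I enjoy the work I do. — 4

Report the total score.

24

Items 1, 3, 4, 7, 9 describe the absence/opposite of job satisfaction → reverse-score.
on a 1–4 scale, reversed = 5 − raw.
  item 1: 5 − 3 = 2
  item 2: 1
  item 3: 5 − 2 = 3
  item 4: 5 − 4 = 1
  item 5: 4
  item 6: 2
  item 7: 5 − 3 = 2
  item 8: 4
  item 9: 5 − 4 = 1
  item 10: 4
Total = 2 + 1 + 3 + 1 + 4 + 2 + 2 + 4 + 1 + 4 = 24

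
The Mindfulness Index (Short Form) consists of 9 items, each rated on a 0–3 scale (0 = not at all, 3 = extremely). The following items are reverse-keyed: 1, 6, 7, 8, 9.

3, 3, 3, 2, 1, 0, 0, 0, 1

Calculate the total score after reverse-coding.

Reverse-keyed items use 3 − raw:
  item 1: 3 − 3 = 0
  item 6: 3 − 0 = 3
  item 7: 3 − 0 = 3
  item 8: 3 − 0 = 3
  item 9: 3 − 1 = 2
After reverse-coding: 0, 3, 3, 2, 1, 3, 3, 3, 2
Total = 0 + 3 + 3 + 2 + 1 + 3 + 3 + 3 + 2 = 20

20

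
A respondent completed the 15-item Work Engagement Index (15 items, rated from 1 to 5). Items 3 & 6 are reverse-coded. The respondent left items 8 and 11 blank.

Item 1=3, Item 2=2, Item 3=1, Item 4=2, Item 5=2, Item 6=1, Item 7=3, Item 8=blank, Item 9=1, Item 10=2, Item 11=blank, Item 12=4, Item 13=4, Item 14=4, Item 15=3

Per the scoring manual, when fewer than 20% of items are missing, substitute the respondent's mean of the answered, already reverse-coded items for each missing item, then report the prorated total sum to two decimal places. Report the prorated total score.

Reverse-coded (on a 1–5 scale, reversed = 6 − raw):
  item 3: 6 − 1 = 5
  item 6: 6 − 1 = 5
Completed scored items (13 of 15): 3, 2, 5, 2, 2, 5, 3, 1, 2, 4, 4, 4, 3; sum = 40.
Person mean = 40 / 13 ≈ 3.0769
Prorated total = (40 / 13) × 15 = 46.15 (to 2 dp)

46.15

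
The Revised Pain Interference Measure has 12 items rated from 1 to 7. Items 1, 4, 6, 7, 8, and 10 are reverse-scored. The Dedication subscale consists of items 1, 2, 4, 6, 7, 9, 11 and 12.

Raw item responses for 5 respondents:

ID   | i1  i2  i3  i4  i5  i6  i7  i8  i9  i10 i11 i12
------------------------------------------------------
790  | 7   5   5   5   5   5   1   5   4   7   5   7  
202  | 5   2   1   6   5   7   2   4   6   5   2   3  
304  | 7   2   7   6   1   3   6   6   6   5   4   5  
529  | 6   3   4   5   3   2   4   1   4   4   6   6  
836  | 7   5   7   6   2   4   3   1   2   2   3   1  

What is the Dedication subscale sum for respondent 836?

23

Respondent 836 raw: 7, 5, 7, 6, 2, 4, 3, 1, 2, 2, 3, 1.
Dedication items: 1, 2, 4, 6, 7, 9, 11, 12.
Reverse-coded (reversed = (1+7) − raw = 8 − raw):
  item 1: 8 − 7 = 1
  item 2: 5
  item 4: 8 − 6 = 2
  item 6: 8 − 4 = 4
  item 7: 8 − 3 = 5
  item 9: 2
  item 11: 3
  item 12: 1
Sum = 1 + 5 + 2 + 4 + 5 + 2 + 3 + 1 = 23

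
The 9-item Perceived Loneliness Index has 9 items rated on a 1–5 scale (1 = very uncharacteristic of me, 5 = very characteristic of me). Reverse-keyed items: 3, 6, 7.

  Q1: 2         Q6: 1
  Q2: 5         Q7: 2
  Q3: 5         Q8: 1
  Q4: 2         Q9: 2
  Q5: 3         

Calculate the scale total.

Raw sum = 23. Reverse-keyed items: 3, 6, 7; their raw sum = 8.
Each reversal replaces raw with 6 − raw, changing the total by 6 − 2·raw per item.
Total = 23 + 3·6 − 2·8 = 23 + 18 − 16 = 25

25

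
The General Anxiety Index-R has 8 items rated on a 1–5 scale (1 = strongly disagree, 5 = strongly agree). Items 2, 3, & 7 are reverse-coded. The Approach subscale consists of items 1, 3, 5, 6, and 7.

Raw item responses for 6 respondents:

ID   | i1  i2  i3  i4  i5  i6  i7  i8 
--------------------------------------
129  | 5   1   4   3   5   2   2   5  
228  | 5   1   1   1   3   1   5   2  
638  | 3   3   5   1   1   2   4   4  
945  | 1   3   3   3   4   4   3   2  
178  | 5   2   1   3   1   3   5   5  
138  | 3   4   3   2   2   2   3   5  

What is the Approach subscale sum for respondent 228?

15

Respondent 228 raw: 5, 1, 1, 1, 3, 1, 5, 2.
Approach items: 1, 3, 5, 6, 7.
Reverse-coded (on a 1–5 scale, reversed = 6 − raw):
  item 1: 5
  item 3: 6 − 1 = 5
  item 5: 3
  item 6: 1
  item 7: 6 − 5 = 1
Sum = 5 + 5 + 3 + 1 + 1 = 15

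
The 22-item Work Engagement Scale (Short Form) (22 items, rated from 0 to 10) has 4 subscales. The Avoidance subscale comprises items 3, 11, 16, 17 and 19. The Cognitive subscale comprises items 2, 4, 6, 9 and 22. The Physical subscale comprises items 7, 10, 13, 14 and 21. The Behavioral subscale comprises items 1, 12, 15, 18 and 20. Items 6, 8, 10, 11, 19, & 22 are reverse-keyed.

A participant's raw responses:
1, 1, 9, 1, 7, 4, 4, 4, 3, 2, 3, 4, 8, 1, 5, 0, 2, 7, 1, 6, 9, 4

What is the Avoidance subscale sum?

Avoidance items: 3, 11, 16, 17, 19.
Of these, items 11 and 19 are reverse-keyed; on a 0–10 scale, reversed = 10 − raw.
  item 3: 9
  item 11: 10 − 3 = 7
  item 16: 0
  item 17: 2
  item 19: 10 − 1 = 9
Sum = 9 + 7 + 0 + 2 + 9 = 27

27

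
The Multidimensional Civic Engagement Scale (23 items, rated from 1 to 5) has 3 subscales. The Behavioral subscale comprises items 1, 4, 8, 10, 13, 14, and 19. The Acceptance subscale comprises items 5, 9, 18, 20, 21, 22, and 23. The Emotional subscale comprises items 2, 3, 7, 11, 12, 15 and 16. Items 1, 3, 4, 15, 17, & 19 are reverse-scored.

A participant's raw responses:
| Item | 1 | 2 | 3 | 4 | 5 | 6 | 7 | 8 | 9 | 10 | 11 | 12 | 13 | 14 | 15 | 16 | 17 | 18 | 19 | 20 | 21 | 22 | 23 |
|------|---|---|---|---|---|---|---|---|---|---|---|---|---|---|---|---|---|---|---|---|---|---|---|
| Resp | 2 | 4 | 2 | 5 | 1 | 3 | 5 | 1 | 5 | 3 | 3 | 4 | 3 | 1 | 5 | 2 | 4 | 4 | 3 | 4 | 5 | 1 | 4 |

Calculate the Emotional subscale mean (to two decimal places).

Emotional items: 2, 3, 7, 11, 12, 15, 16.
Of these, items 3 & 15 are reverse-scored; reversed = (1+5) − raw = 6 − raw.
  item 2: 4
  item 3: 6 − 2 = 4
  item 7: 5
  item 11: 3
  item 12: 4
  item 15: 6 − 5 = 1
  item 16: 2
Sum = 4 + 4 + 5 + 3 + 4 + 1 + 2 = 23
Mean = 23 / 7 = 3.29

3.29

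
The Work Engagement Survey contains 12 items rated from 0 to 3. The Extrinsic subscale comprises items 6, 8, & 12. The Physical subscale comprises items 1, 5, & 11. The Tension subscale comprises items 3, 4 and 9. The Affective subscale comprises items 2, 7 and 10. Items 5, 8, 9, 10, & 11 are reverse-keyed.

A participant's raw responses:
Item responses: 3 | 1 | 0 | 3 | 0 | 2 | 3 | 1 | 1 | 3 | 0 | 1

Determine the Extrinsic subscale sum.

Extrinsic items: 6, 8, 12.
Of these, item 8 is reverse-keyed; reversed = (0+3) − raw = 3 − raw.
  item 6: 2
  item 8: 3 − 1 = 2
  item 12: 1
Sum = 2 + 2 + 1 = 5

5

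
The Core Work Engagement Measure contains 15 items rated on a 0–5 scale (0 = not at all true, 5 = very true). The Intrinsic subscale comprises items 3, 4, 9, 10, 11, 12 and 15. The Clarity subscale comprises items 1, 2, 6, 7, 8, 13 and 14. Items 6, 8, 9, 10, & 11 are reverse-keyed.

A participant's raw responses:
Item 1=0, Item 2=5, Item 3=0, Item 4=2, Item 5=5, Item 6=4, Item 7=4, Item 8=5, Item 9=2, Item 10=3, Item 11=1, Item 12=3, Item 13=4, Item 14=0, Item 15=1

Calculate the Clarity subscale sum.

14

Clarity items: 1, 2, 6, 7, 8, 13, 14.
Of these, items 6 & 8 are reverse-keyed; reverse-coded value = 5 − response.
  item 1: 0
  item 2: 5
  item 6: 5 − 4 = 1
  item 7: 4
  item 8: 5 − 5 = 0
  item 13: 4
  item 14: 0
Sum = 0 + 5 + 1 + 4 + 0 + 4 + 0 = 14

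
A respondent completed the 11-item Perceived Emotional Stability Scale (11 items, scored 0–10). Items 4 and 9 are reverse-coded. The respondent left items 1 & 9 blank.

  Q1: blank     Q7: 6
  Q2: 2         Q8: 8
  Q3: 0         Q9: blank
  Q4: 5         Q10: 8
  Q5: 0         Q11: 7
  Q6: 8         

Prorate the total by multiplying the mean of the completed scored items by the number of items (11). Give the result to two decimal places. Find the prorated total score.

Reverse-coded (reversed = (0+10) − raw = 10 − raw):
  item 4: 10 − 5 = 5
Completed scored items (9 of 11): 2, 0, 5, 0, 8, 6, 8, 8, 7; sum = 44.
Person mean = 44 / 9 ≈ 4.8889
Prorated total = (44 / 9) × 11 = 53.78 (to 2 dp)

53.78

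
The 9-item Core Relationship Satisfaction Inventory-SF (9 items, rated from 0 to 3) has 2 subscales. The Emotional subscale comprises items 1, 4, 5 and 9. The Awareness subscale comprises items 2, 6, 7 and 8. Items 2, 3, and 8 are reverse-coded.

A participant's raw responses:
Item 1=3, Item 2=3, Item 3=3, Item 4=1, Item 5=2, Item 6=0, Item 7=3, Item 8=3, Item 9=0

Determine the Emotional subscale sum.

Emotional items: 1, 4, 5, 9.
  item 1: 3
  item 4: 1
  item 5: 2
  item 9: 0
Sum = 3 + 1 + 2 + 0 = 6

6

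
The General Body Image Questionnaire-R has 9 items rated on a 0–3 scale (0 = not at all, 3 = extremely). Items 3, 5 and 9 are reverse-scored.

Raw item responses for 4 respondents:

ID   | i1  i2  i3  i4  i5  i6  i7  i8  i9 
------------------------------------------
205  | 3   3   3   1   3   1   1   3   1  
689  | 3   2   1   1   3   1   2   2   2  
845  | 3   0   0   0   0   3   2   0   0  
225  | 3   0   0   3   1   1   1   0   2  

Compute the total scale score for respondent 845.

Respondent 845 raw: 3, 0, 0, 0, 0, 3, 2, 0, 0.
Reverse-coded (reverse-coded value = 3 − response):
  item 1: 3
  item 2: 0
  item 3: 3 − 0 = 3
  item 4: 0
  item 5: 3 − 0 = 3
  item 6: 3
  item 7: 2
  item 8: 0
  item 9: 3 − 0 = 3
Sum = 3 + 0 + 3 + 0 + 3 + 3 + 2 + 0 + 3 = 17

17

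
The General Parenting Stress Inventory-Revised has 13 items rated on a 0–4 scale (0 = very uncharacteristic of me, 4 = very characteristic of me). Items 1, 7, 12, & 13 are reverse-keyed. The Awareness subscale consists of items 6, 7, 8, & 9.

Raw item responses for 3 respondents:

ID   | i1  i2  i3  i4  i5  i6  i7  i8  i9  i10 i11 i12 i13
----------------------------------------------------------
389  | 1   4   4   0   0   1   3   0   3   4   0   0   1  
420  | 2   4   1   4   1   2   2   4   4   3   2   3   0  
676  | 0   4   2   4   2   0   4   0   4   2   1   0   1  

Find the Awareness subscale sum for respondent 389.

Respondent 389 raw: 1, 4, 4, 0, 0, 1, 3, 0, 3, 4, 0, 0, 1.
Awareness items: 6, 7, 8, 9.
Reverse-coded (reversed = (0+4) − raw = 4 − raw):
  item 6: 1
  item 7: 4 − 3 = 1
  item 8: 0
  item 9: 3
Sum = 1 + 1 + 0 + 3 = 5

5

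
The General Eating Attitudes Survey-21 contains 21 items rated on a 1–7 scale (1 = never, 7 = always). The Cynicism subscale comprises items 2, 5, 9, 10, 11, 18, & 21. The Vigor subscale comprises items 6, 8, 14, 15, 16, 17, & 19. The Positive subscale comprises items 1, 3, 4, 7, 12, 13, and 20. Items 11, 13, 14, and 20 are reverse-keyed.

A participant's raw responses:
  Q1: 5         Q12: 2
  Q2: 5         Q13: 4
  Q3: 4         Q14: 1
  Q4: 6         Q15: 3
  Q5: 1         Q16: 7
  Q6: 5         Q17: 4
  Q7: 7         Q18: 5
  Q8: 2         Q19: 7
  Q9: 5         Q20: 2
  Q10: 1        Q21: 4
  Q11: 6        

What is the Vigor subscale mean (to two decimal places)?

Vigor items: 6, 8, 14, 15, 16, 17, 19.
Of these, item 14 is reverse-keyed; on a 1–7 scale, reversed = 8 − raw.
  item 6: 5
  item 8: 2
  item 14: 8 − 1 = 7
  item 15: 3
  item 16: 7
  item 17: 4
  item 19: 7
Sum = 5 + 2 + 7 + 3 + 7 + 4 + 7 = 35
Mean = 35 / 7 = 5.00

5.00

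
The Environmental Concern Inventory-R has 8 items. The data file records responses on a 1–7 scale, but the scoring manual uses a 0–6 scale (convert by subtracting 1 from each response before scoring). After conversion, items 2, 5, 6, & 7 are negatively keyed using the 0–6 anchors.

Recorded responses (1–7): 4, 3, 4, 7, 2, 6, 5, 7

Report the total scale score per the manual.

Convert to 0–6: 3, 2, 3, 6, 1, 5, 4, 6
Reverse-coded (reversed = (0+6) − raw = 6 − raw):
  item 2: 6 − 2 = 4
  item 5: 6 − 1 = 5
  item 6: 6 − 5 = 1
  item 7: 6 − 4 = 2
Scored: 3, 4, 3, 6, 5, 1, 2, 6
Total = 30

30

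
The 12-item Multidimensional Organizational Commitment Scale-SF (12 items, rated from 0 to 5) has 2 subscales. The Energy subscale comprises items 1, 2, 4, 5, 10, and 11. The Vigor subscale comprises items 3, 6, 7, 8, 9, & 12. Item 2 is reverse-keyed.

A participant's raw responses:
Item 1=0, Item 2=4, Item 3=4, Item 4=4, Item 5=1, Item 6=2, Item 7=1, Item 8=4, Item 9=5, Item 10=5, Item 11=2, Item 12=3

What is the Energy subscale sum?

13

Energy items: 1, 2, 4, 5, 10, 11.
Of these, item 2 is reverse-keyed; reversed = (0+5) − raw = 5 − raw.
  item 1: 0
  item 2: 5 − 4 = 1
  item 4: 4
  item 5: 1
  item 10: 5
  item 11: 2
Sum = 0 + 1 + 4 + 1 + 5 + 2 = 13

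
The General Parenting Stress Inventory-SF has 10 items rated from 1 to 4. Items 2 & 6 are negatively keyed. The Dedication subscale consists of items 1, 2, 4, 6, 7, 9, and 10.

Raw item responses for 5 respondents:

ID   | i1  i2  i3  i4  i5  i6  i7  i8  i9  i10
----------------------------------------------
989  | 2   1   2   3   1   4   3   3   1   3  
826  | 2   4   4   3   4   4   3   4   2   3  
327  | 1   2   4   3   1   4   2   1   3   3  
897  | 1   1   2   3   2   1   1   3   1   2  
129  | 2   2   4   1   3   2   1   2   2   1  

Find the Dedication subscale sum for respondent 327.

Respondent 327 raw: 1, 2, 4, 3, 1, 4, 2, 1, 3, 3.
Dedication items: 1, 2, 4, 6, 7, 9, 10.
Reverse-coded (on a 1–4 scale, reversed = 5 − raw):
  item 1: 1
  item 2: 5 − 2 = 3
  item 4: 3
  item 6: 5 − 4 = 1
  item 7: 2
  item 9: 3
  item 10: 3
Sum = 1 + 3 + 3 + 1 + 2 + 3 + 3 = 16

16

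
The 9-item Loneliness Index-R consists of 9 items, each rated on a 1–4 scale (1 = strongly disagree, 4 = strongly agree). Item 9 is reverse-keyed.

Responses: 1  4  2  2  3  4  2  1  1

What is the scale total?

23

Raw sum = 20. Reverse-keyed items: 9; their raw sum = 1.
Each reversal replaces raw with 5 − raw, changing the total by 5 − 2·raw per item.
Total = 20 + 1·5 − 2·1 = 20 + 5 − 2 = 23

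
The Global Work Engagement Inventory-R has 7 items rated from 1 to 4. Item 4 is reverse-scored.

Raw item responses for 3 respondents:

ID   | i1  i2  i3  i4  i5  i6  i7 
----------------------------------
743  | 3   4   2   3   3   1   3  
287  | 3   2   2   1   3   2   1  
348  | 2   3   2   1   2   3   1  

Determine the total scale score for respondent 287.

Respondent 287 raw: 3, 2, 2, 1, 3, 2, 1.
Reverse-coded (on a 1–4 scale, reversed = 5 − raw):
  item 1: 3
  item 2: 2
  item 3: 2
  item 4: 5 − 1 = 4
  item 5: 3
  item 6: 2
  item 7: 1
Sum = 3 + 2 + 2 + 4 + 3 + 2 + 1 = 17

17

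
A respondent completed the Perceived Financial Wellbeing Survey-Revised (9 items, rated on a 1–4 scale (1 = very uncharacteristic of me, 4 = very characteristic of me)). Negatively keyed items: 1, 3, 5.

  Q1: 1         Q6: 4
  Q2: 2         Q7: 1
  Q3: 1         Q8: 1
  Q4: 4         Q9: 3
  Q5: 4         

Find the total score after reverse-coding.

Reversing items 1, 3 and 5 with 5 − raw:
Total = (5−1) + 2 + (5−1) + 4 + (5−4) + 4 + 1 + 1 + 3
      = 4 + 2 + 4 + 4 + 1 + 4 + 1 + 1 + 3 = 24

24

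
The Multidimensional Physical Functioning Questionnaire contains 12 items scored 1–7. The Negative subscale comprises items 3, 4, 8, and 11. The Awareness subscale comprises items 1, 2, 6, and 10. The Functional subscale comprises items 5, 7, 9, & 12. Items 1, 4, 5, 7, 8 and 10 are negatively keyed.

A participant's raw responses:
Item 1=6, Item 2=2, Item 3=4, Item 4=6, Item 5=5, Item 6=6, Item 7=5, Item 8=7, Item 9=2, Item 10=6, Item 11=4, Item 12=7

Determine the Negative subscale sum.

11

Negative items: 3, 4, 8, 11.
Of these, items 4 and 8 are negatively keyed; reverse-coded value = 8 − response.
  item 3: 4
  item 4: 8 − 6 = 2
  item 8: 8 − 7 = 1
  item 11: 4
Sum = 4 + 2 + 1 + 4 = 11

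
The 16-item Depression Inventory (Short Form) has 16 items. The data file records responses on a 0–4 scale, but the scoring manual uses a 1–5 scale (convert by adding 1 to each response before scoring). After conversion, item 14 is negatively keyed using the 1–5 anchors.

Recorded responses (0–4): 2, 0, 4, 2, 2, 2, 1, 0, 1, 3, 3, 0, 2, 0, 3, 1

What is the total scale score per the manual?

Convert to 1–5: 3, 1, 5, 3, 3, 3, 2, 1, 2, 4, 4, 1, 3, 1, 4, 2
Reverse-coded (reverse-coded value = 6 − response):
  item 14: 6 − 1 = 5
Scored: 3, 1, 5, 3, 3, 3, 2, 1, 2, 4, 4, 1, 3, 5, 4, 2
Total = 46

46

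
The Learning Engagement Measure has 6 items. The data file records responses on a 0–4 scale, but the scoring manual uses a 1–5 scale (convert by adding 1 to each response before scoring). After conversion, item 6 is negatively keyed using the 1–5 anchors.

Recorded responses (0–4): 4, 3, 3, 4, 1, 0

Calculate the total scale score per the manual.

25

Convert to 1–5: 5, 4, 4, 5, 2, 1
Reverse-coded (reverse-coded value = 6 − response):
  item 6: 6 − 1 = 5
Scored: 5, 4, 4, 5, 2, 5
Total = 25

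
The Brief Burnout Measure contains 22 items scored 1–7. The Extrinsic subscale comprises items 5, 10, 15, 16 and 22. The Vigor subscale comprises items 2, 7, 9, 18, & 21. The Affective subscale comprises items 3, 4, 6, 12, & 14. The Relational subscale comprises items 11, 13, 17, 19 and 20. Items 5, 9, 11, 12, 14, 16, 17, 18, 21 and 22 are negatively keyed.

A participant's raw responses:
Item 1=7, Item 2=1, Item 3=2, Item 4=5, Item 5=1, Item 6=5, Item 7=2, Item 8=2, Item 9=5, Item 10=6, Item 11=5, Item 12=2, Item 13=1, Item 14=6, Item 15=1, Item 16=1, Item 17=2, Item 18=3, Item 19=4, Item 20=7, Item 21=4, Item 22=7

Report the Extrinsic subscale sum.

Extrinsic items: 5, 10, 15, 16, 22.
Of these, items 5, 16 and 22 are negatively keyed; reversed = (1+7) − raw = 8 − raw.
  item 5: 8 − 1 = 7
  item 10: 6
  item 15: 1
  item 16: 8 − 1 = 7
  item 22: 8 − 7 = 1
Sum = 7 + 6 + 1 + 7 + 1 = 22

22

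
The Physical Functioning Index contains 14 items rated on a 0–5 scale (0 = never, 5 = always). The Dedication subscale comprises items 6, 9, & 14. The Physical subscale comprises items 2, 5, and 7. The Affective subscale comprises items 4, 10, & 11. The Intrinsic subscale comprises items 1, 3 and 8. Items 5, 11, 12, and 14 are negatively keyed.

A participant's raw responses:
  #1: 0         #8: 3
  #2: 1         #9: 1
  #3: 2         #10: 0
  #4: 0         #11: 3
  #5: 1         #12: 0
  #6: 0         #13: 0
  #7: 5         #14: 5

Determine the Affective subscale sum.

2

Affective items: 4, 10, 11.
Of these, item 11 is negatively keyed; on a 0–5 scale, reversed = 5 − raw.
  item 4: 0
  item 10: 0
  item 11: 5 − 3 = 2
Sum = 0 + 0 + 2 = 2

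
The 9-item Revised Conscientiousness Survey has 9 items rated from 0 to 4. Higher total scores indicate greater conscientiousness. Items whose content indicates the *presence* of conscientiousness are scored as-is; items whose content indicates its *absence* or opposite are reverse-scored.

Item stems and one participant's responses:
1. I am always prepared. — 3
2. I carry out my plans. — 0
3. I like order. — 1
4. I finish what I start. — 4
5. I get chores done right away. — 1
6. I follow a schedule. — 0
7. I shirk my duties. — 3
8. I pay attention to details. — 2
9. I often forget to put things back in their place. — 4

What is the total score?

Items 7, 9 describe the absence/opposite of conscientiousness → reverse-score.
reversed = (0+4) − raw = 4 − raw.
  item 1: 3
  item 2: 0
  item 3: 1
  item 4: 4
  item 5: 1
  item 6: 0
  item 7: 4 − 3 = 1
  item 8: 2
  item 9: 4 − 4 = 0
Total = 3 + 0 + 1 + 4 + 1 + 0 + 1 + 2 + 0 = 12

12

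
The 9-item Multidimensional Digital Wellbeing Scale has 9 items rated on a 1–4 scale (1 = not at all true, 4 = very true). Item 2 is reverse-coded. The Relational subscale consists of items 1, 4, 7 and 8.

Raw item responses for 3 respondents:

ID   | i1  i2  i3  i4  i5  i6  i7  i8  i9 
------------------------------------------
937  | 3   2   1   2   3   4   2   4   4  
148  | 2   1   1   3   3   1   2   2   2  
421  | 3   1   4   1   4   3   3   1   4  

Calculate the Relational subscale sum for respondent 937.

11

Respondent 937 raw: 3, 2, 1, 2, 3, 4, 2, 4, 4.
Relational items: 1, 4, 7, 8.
Reverse-coded (reversed = (1+4) − raw = 5 − raw):
  item 1: 3
  item 4: 2
  item 7: 2
  item 8: 4
Sum = 3 + 2 + 2 + 4 = 11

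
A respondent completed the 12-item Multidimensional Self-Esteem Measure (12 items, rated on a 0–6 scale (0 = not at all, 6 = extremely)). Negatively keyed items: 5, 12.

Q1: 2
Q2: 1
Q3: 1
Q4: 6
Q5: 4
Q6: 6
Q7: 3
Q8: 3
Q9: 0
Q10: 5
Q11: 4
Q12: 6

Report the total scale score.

33

Raw sum = 41. Negatively keyed items: 5, 12; their raw sum = 10.
Each reversal replaces raw with 6 − raw, changing the total by 6 − 2·raw per item.
Total = 41 + 2·6 − 2·10 = 41 + 12 − 20 = 33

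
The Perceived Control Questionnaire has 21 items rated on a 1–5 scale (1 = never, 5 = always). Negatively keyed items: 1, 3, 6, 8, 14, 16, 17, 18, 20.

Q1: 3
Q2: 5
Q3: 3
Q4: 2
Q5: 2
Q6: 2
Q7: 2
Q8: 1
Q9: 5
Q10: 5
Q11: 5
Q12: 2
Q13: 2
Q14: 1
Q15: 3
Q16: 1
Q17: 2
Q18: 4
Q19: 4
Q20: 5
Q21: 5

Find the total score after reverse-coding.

Raw sum = 64. Negatively keyed items: 1, 3, 6, 8, 14, 16, 17, 18, 20; their raw sum = 22.
Each reversal replaces raw with 6 − raw, changing the total by 6 − 2·raw per item.
Total = 64 + 9·6 − 2·22 = 64 + 54 − 44 = 74

74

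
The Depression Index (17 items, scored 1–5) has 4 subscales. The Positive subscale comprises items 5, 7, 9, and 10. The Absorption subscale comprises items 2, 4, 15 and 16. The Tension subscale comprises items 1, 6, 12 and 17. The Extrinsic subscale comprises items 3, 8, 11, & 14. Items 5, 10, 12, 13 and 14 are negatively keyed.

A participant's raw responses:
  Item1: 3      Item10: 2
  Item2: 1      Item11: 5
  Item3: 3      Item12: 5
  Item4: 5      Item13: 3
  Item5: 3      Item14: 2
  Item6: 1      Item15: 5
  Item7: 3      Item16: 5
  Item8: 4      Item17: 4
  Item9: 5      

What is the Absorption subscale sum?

Absorption items: 2, 4, 15, 16.
  item 2: 1
  item 4: 5
  item 15: 5
  item 16: 5
Sum = 1 + 5 + 5 + 5 = 16

16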